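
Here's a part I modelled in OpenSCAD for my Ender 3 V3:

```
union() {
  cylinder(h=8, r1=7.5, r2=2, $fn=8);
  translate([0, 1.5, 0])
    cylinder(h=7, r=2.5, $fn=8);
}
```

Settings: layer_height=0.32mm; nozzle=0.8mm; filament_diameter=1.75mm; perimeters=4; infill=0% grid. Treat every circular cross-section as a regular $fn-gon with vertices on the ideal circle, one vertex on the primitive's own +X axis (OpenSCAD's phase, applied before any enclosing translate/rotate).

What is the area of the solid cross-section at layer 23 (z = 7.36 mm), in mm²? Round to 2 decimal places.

16.84 mm²

At z = 7.36 mm: the cone contributes a regular 8-gon of circumradius 2.440 (interpolated between r1=7.5 and r2=2 at t=0.920) (area = (8/2)·2.440²·sin(360°/8) = 16.84 mm²); the cylinder at (0, 1.5) does not reach this height (z outside [0, 7]); Taking the union: only the cone is present, so the union is just that shape — area = 16.84 mm². Overall, the cross-section is a single solid region. Net area = 16.84 mm².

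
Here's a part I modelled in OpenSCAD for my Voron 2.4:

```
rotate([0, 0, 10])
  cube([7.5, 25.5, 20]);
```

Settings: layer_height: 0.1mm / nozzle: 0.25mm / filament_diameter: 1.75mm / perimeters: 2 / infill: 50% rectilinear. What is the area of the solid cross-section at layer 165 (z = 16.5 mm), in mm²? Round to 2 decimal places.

At z = 16.5 mm: the cube is present — its section is the full 7.5×25.5 rectangle (area 191.25 mm²); (whole slice rotated 10° about Z — lengths, areas and connectivity unchanged). Overall, the cross-section is a single solid region. Net area = 191.25 mm².

191.25 mm²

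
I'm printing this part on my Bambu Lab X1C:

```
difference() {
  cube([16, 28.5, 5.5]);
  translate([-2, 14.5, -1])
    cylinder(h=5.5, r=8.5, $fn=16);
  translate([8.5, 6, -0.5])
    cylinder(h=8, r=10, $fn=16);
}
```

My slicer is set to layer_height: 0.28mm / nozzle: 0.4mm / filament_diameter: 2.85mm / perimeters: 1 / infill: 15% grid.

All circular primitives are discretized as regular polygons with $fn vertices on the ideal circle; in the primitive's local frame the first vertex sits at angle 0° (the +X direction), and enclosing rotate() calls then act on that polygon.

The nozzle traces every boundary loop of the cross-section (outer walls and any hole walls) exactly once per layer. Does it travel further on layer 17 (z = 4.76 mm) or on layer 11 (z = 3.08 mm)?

Layer 17 (z = 4.76): the cube (footprint 16×28.5) is included at this height (perimeter 89.00 mm); the cylinder at (-2, 14.5) is absent (z outside [-1, 4.5]); the cylinder at (8.5, 6): section is a regular 16-gon, circumradius r=10 (perimeter = 2·16·10.000·sin(180°/16) = 62.43 mm); After the difference (first − rest): starting from the 16×28.5 cube, the r=10 cylinder at (8.5, 6) partially overlaps it — only the 233.63 mm² overlap (of its 306.15 mm²) is removed, clipping the outline — boundary = 71.65 mm. So its perimeter = 71.65 mm. Layer 11 (z = 3.08): the cube (footprint 16×28.5) is included at this height (perimeter 89.00 mm); the r=8.5 cylinder at (-2, 14.5) gives a regular 16-gon of circumradius 8.5 (constant along its height) (perimeter = 2·16·8.500·sin(180°/16) = 53.06 mm); the r=10 cylinder at (8.5, 6) gives a regular 16-gon of circumradius 10 (constant along its height) (perimeter = 2·16·10.000·sin(180°/16) = 62.43 mm); Taking the first minus the rest: starting from the 16×28.5 cube, the r=8.5 cylinder at (-2, 14.5) partially overlaps it — only the 77.39 mm² overlap (of its 221.19 mm²) is removed, clipping the outline; the r=10 cylinder at (8.5, 6) partially overlaps it — only the 198.06 mm² overlap (of its 306.15 mm²) is removed, clipping the outline — boundary = 62.01 mm. So its perimeter = 62.01 mm. Layer 17 is larger (71.65 vs 62.01 mm).

layer 17 (z = 4.76 mm)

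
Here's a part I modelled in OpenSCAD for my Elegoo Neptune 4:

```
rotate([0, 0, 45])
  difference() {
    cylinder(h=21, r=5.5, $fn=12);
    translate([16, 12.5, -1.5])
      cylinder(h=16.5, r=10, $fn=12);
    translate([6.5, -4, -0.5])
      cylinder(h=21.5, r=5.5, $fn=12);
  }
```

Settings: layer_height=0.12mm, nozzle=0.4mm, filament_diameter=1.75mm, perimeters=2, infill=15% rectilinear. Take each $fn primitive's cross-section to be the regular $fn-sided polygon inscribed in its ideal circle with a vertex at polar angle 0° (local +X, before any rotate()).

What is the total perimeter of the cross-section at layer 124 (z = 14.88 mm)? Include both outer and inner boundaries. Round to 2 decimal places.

34.16 mm

At z = 14.88 mm: the r=5.5 cylinder gives a regular 12-gon of circumradius 5.5 (constant along its height) (perimeter = 2·12·5.500·sin(180°/12) = 34.16 mm); the r=10 cylinder at (16, 12.5) gives a regular 12-gon of circumradius 10 (constant along its height) (perimeter = 2·12·10.000·sin(180°/12) = 62.12 mm); the r=5.5 cylinder at (6.5, -4) gives a regular 12-gon of circumradius 5.5 (constant along its height) (perimeter = 2·12·5.500·sin(180°/12) = 34.16 mm); After the difference (first − rest): starting from the r=5.5 cylinder, the r=10 cylinder at (16, 12.5) misses the remaining region (no effect); the r=5.5 cylinder at (6.5, -4) partially overlaps it — only the 16.26 mm² overlap (of its 90.75 mm²) is removed, clipping the outline — boundary = 34.16 mm; (whole slice rotated 45° about Z — lengths, areas and connectivity unchanged). Overall, the cross-section is a single solid region. Total boundary length (outer) = 34.16 mm.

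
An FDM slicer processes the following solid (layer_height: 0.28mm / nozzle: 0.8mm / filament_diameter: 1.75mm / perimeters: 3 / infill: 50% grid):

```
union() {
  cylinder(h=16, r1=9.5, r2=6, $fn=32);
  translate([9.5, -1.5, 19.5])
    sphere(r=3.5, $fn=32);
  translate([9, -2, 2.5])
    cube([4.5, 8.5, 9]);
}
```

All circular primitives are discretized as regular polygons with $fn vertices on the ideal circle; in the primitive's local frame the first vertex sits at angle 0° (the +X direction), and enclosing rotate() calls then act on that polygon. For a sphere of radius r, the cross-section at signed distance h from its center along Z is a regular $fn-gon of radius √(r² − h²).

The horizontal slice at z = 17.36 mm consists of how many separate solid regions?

At z = 17.36 mm: the cone does not reach this height (z outside [0, 16]); the sphere at (9.5, -1.5): section is a regular 32-gon, circumradius = √(r²−h²) = √(3.5²−2.14²) = 2.770; the cube at (9, -2) is not intersected at this z (z outside [2.5, 11.5]); Merging all regions: only the r=3.5 sphere at (9.5, -1.5) is present, so the union is just that shape — 1 connected region. The result has 1 disconnected region.

1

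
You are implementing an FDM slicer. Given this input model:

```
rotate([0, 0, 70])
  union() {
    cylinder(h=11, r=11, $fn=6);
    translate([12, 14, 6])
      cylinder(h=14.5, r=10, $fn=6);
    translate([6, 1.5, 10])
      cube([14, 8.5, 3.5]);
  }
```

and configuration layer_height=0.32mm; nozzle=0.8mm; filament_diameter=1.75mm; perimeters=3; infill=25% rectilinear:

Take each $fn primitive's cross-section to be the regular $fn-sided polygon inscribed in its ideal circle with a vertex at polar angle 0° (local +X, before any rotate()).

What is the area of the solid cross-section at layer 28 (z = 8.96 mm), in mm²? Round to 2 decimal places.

570.34 mm²

At z = 8.96 mm: the cylinder: section is a regular 6-gon, circumradius r=11 (area = (6/2)·11.000²·sin(360°/6) = 314.37 mm²); the cylinder at (12, 14): section is a regular 6-gon, circumradius r=10 (area = (6/2)·10.000²·sin(360°/6) = 259.81 mm²); the cube at (6, 1.5) is absent (z outside [10, 13.5]); Merging all regions: the regions partially overlap — summed areas 574.17 mm² minus the doubly-counted overlap 3.84 mm² gives 570.34 mm² — area = 570.34 mm²; (rotated 70° about Z; rotation is an isometry so areas/perimeters/island counts are preserved). Overall, the cross-section is a single solid region. Net area = 570.34 mm².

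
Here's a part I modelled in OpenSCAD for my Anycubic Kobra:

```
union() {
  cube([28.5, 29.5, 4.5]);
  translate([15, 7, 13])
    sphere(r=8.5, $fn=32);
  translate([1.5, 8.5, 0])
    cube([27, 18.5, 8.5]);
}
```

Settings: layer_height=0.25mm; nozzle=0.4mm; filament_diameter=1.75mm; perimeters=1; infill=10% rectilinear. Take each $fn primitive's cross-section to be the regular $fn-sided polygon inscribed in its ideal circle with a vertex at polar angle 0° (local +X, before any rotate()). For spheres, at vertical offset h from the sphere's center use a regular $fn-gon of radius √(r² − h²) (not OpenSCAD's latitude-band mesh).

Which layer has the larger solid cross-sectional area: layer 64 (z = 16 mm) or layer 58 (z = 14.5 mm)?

layer 58 (z = 14.5 mm)

Layer 64 (z = 16): the cube is absent (z outside [0, 4.5]); the sphere at (15, 7): section is a regular 32-gon, circumradius = √(r²−h²) = √(8.5²−3²) = 7.953 (area = (32/2)·7.953²·sin(360°/32) = 197.43 mm²); the cube at (1.5, 8.5) does not reach this height (z outside [0, 8.5]); Merging all regions: only the r=8.5 sphere at (15, 7) is present, so the union is just that shape — area = 197.43 mm². So its area = 197.43 mm². Layer 58 (z = 14.5): the cube does not reach this height (z outside [0, 4.5]); the r=8.5 sphere at (15, 7) contributes a regular 32-gon of circumradius √(8.5²−1.5²) = 8.367 (area = (32/2)·8.367²·sin(360°/32) = 218.50 mm²); the cube at (1.5, 8.5) is absent (z outside [0, 8.5]); Combining (union): only the r=8.5 sphere at (15, 7) is present, so the union is just that shape — area = 218.50 mm². So its area = 218.50 mm². Layer 58 is larger (218.50 vs 197.43 mm²).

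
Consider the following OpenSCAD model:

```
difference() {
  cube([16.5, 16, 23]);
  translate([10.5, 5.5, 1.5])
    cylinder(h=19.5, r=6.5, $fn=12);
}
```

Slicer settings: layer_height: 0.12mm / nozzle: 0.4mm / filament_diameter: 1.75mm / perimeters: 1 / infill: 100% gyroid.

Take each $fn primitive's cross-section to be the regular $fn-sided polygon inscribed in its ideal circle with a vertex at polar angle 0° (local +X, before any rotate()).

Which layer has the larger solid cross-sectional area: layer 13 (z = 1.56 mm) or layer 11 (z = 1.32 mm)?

layer 11 (z = 1.32 mm)

Layer 13 (z = 1.56): the cube (footprint 16.5×16) is included at this height (area 264.00 mm²); the r=6.5 cylinder at (10.5, 5.5) contributes a regular 12-gon of circumradius 6.5 (area = (12/2)·6.500²·sin(360°/12) = 126.75 mm²); After the difference (first − rest): starting from the 16.5×16 cube (264.00 mm²), the r=6.5 cylinder at (10.5, 5.5) partially overlaps it — only the 122.13 mm² overlap (of its 126.75 mm²) is removed, clipping the outline — area = 141.87 mm². So its area = 141.87 mm². Layer 11 (z = 1.32): the cube is present — its section is the full 16.5×16 rectangle (area 264.00 mm²); the cylinder at (10.5, 5.5) does not reach this height (z outside [1.5, 21]); Subtracting the remaining from the first: none of the subtracted shapes is present at this height, so the 16.5×16 cube is unchanged — area = 264.00 mm². So its area = 264.00 mm². Layer 11 is larger (264.00 vs 141.87 mm²).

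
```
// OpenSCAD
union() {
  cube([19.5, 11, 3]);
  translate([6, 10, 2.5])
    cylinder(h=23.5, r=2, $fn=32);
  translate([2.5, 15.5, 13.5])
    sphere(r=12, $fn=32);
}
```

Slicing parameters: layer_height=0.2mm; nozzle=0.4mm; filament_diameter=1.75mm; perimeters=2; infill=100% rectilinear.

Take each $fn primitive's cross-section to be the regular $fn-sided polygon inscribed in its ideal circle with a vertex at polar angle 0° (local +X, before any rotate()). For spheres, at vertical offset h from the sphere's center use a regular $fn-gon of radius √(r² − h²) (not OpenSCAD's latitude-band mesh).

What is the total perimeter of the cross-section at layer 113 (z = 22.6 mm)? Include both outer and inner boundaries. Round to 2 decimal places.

49.64 mm

At z = 22.6 mm: the cube is absent (z outside [0, 3]); the r=2 cylinder at (6, 10) gives a regular 32-gon of circumradius 2 (constant along its height) (perimeter = 2·32·2.000·sin(180°/32) = 12.55 mm); the r=12 sphere at (2.5, 15.5) contributes a regular 32-gon of circumradius √(12²−9.1²) = 7.822 (perimeter = 2·32·7.822·sin(180°/32) = 49.07 mm); Combining (union): the regions partially overlap (shared area 10.79 mm²), so the edge portions inside another operand are dropped and the merged outline is re-measured after clipping — boundary = 49.64 mm. Overall, the cross-section is a single solid region. Total boundary length (outer) = 49.64 mm.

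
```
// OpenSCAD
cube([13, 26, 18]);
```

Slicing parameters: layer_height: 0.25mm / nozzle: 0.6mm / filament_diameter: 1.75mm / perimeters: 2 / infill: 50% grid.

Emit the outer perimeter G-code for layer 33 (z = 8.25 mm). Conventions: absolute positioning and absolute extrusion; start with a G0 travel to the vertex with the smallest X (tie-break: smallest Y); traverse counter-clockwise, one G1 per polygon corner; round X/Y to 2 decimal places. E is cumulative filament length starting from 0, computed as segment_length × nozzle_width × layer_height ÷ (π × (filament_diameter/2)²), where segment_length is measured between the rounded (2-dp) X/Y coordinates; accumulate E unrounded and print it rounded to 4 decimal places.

G0 X0.00 Y0.00 Z8.25
G1 X13.00 Y0.00 E0.8107
G1 X13.00 Y26.00 E2.4321
G1 X0.00 Y26.00 E3.2429
G1 X0.00 Y0.00 E4.8643

At z = 8.25 mm: the cube is present — its section is the full 13×26 rectangle. The outline is a single polygon with 4 vertices. Extrusion per mm of travel: 0.6 × 0.25 / (π × 0.875²) = 0.062363. Accumulating E over each segment gives final E = 4.8643.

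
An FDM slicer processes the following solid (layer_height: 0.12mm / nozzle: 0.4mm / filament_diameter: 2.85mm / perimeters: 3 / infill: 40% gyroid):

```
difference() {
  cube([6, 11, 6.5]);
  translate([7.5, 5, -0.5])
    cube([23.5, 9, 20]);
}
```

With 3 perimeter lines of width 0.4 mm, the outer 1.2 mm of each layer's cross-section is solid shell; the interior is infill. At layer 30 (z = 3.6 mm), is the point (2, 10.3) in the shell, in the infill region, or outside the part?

At z = 3.6 mm: the 6×11 cube contributes its full rectangle; the cube at (7.5, 5) is present — its section is the full 23.5×9 rectangle; Taking the first minus the rest: starting from the 6×11 cube, the 23.5×9 cube at (7.5, 5) misses the remaining region (no effect) — 1 connected region. Overall, the cross-section is a single solid region. The nearest boundary edge runs (0.00, 11.00)→(6.00, 11.00); distance from the point to it = 0.70 mm. The point is inside the cross-section, 0.70 mm from the nearest boundary — within the 1.2 mm shell band (3 × 0.4).

shell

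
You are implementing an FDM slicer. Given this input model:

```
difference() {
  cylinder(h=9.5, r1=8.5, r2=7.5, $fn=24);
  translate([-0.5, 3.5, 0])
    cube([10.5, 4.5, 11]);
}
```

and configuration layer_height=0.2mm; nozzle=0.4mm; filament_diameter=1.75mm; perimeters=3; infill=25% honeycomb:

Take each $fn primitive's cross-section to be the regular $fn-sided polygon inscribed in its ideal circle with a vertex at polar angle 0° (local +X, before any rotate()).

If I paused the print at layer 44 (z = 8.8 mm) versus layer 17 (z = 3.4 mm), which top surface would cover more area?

layer 17 (z = 3.4 mm)

Layer 44 (z = 8.8): the cone contributes a regular 24-gon of circumradius 7.574 (interpolated between r1=8.5 and r2=7.5 at t=0.926) (area = (24/2)·7.574²·sin(360°/24) = 178.15 mm²); the cube at (-0.5, 3.5) is present — its section is the full 10.5×4.5 rectangle (area 47.25 mm²); Taking the first minus the rest: starting from the cone (178.15 mm²), the 10.5×4.5 cube at (-0.5, 3.5) partially overlaps it — only the 21.19 mm² overlap (of its 47.25 mm²) is removed, clipping the outline — area = 156.96 mm². So its area = 156.96 mm². Layer 17 (z = 3.4): the cone: at t=0.358 of its height the radius interpolates to r₁+(r₂−r₁)t = 8.142, giving a regular 24-gon of that circumradius (area = (24/2)·8.142²·sin(360°/24) = 205.90 mm²); the cube at (-0.5, 3.5) (footprint 10.5×4.5) is included at this height (area 47.25 mm²); Taking the first minus the rest: starting from the cone (205.90 mm²), the 10.5×4.5 cube at (-0.5, 3.5) partially overlaps it — only the 26.23 mm² overlap (of its 47.25 mm²) is removed, clipping the outline — area = 179.67 mm². So its area = 179.67 mm². Layer 17 is larger (179.67 vs 156.96 mm²).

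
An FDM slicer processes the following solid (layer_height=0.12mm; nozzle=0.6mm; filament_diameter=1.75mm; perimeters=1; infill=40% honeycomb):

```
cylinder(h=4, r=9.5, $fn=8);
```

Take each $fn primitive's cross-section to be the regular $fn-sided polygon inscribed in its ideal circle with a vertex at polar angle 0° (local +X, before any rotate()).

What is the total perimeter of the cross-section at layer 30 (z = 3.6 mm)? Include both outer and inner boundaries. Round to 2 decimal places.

58.17 mm

At z = 3.6 mm: the r=9.5 cylinder gives a regular 8-gon of circumradius 9.5 (constant along its height) (perimeter = 2·8·9.500·sin(180°/8) = 58.17 mm). Overall, the cross-section is a single solid region. Total boundary length (outer) = 58.17 mm.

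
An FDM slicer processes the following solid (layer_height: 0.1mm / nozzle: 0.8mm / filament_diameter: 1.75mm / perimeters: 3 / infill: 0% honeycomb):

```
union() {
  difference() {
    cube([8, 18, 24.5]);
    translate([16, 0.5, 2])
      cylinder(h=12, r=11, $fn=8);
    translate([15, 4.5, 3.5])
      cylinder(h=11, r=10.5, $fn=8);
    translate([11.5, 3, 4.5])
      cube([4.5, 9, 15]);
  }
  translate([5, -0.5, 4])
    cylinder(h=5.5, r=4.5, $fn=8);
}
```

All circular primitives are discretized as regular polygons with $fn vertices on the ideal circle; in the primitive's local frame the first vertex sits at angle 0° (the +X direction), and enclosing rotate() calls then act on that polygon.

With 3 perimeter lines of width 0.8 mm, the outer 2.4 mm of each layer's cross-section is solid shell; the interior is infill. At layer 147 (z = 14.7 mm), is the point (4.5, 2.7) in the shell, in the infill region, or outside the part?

infill

At z = 14.7 mm: the cube is present — its section is the full 8×18 rectangle; the cylinder at (16, 0.5) is not intersected at this z (z outside [2, 14]); the cylinder at (15, 4.5) is not intersected at this z (z outside [3.5, 14.5]); the 4.5×9 cube at (11.5, 3) contributes its full rectangle; Taking the first minus the rest: starting from the 8×18 cube, the 4.5×9 cube at (11.5, 3) misses the remaining region (no effect) — 1 connected region; the cylinder at (5, -0.5) does not reach this height (z outside [4, 9.5]); Combining (union): only that combined region is present, so the union is just that shape — 1 connected region. Overall, the cross-section is a single solid region. The nearest boundary edge runs (8.00, 0.00)→(0.00, 0.00); distance from the point to it = 2.70 mm. The point is inside the cross-section and 2.70 mm from the nearest boundary — more than the 2.4 mm shell width (3 × 0.8), so it's in the infill interior.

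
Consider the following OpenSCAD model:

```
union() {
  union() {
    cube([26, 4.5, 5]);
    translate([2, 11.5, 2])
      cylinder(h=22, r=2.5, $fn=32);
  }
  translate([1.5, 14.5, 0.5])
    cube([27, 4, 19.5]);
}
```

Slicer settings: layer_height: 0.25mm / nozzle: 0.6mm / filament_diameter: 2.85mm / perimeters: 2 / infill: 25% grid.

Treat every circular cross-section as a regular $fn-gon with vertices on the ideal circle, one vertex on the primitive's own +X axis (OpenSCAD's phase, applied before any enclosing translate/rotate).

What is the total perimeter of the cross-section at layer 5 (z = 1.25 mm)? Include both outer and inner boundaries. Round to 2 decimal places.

123.00 mm

At z = 1.25 mm: the 26×4.5 cube contributes its full rectangle (perimeter 61.00 mm); the cylinder at (2, 11.5) does not reach this height (z outside [2, 24]); Taking the union: only the 26×4.5 cube is present, so the union is just that shape — boundary = 61.00 mm; the cube at (1.5, 14.5) is present — its section is the full 27×4 rectangle (perimeter 62.00 mm); Combining (union): the 2 present regions are separate (no shared area or edge), so areas and boundary lengths simply add and each stays a separate island — boundary = 123.00 mm. Overall, the cross-section has 2 separate islands. Total boundary length (outer) = 123.00 mm.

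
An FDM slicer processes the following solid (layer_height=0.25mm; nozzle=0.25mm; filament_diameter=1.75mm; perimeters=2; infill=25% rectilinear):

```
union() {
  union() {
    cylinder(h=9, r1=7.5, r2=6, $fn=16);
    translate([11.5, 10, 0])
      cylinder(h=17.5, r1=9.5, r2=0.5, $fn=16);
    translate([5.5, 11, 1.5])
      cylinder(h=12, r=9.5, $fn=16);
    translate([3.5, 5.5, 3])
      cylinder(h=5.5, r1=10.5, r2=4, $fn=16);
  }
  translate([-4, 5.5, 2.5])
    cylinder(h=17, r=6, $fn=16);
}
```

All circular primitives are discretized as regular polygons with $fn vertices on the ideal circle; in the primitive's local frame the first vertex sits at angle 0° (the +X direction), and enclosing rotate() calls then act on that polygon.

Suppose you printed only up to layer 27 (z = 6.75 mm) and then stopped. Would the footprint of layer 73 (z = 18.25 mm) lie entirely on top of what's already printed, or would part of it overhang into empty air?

entirely on top

Compare the two slices. At z = 6.75: the cone: at t=0.750 of its height the radius interpolates to r₁+(r₂−r₁)t = 6.375, giving a regular 16-gon of that circumradius (area = (16/2)·6.375²·sin(360°/16) = 124.42 mm²); the cone at (11.5, 10) contributes a regular 16-gon of circumradius 6.029 (interpolated between r1=9.5 and r2=0.5 at t=0.386) (area = (16/2)·6.029²·sin(360°/16) = 111.26 mm²); the r=9.5 cylinder at (5.5, 11) gives a regular 16-gon of circumradius 9.5 (constant along its height) (area = (16/2)·9.500²·sin(360°/16) = 276.30 mm²); the cone at (3.5, 5.5): at t=0.682 of its height the radius interpolates to r₁+(r₂−r₁)t = 6.068, giving a regular 16-gon of that circumradius (area = (16/2)·6.068²·sin(360°/16) = 112.73 mm²); Taking the union: the regions partially overlap — summed areas 624.71 mm² minus the doubly-counted overlap 219.33 mm² gives 405.39 mm² — area = 405.39 mm²; the r=6 cylinder at (-4, 5.5) gives a regular 16-gon of circumradius 6 (constant along its height) (area = (16/2)·6.000²·sin(360°/16) = 110.21 mm²); Merging all regions: the regions partially overlap — summed areas 515.60 mm² minus the doubly-counted overlap 59.58 mm² gives 456.02 mm² — area = 456.02 mm². At z = 18.25: the cone is not intersected at this z (z outside [0, 9]); the cone at (11.5, 10) is absent (z outside [0, 17.5]); the cylinder at (5.5, 11) is absent (z outside [1.5, 13.5]); the cone at (3.5, 5.5) does not reach this height (z outside [3, 8.5]); Combining (union): nothing is present at this height; the cylinder at (-4, 5.5): section is a regular 16-gon, circumradius r=6 (area = (16/2)·6.000²·sin(360°/16) = 110.21 mm²); Merging all regions: only the r=6 cylinder at (-4, 5.5) is present, so the union is just that shape — area = 110.21 mm². Checking containment: the cross-section at z = 18.25 is a subset of the cross-section at z = 6.75.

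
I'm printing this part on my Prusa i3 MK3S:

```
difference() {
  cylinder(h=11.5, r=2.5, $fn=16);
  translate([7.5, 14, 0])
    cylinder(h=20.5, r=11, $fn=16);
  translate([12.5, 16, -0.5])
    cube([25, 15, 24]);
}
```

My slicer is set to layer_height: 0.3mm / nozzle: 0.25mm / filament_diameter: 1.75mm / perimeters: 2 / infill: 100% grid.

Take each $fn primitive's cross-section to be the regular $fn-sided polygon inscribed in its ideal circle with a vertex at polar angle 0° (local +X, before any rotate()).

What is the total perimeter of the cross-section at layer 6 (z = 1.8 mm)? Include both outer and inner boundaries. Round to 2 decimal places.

15.61 mm

At z = 1.8 mm: the cylinder: section is a regular 16-gon, circumradius r=2.5 (perimeter = 2·16·2.500·sin(180°/16) = 15.61 mm); the r=11 cylinder at (7.5, 14) gives a regular 16-gon of circumradius 11 (constant along its height) (perimeter = 2·16·11.000·sin(180°/16) = 68.67 mm); the cube at (12.5, 16) (footprint 25×15) is included at this height (perimeter 80.00 mm); Subtracting the remaining from the first: starting from the r=2.5 cylinder, the r=11 cylinder at (7.5, 14) misses the remaining region (no effect); the 25×15 cube at (12.5, 16) misses the remaining region (no effect) — boundary = 15.61 mm. Overall, the cross-section is a single solid region. Total boundary length (outer) = 15.61 mm.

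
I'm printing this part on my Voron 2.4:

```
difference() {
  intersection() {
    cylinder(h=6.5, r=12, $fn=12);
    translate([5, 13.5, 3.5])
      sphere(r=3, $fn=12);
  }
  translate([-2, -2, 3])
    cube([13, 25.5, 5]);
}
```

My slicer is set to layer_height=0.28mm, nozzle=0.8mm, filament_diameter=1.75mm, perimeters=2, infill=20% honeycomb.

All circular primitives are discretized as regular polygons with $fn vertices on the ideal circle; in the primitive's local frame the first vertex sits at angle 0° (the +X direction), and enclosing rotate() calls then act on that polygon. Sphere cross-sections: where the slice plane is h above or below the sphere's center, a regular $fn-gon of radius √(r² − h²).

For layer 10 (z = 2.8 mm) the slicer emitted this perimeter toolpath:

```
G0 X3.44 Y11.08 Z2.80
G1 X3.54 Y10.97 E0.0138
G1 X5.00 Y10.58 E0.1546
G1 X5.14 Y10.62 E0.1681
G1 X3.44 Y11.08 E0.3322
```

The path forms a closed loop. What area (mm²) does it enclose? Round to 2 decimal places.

0.13 mm²

Apply the shoelace formula to the sequence of (X, Y) vertices; enclosed area = 0.13 mm².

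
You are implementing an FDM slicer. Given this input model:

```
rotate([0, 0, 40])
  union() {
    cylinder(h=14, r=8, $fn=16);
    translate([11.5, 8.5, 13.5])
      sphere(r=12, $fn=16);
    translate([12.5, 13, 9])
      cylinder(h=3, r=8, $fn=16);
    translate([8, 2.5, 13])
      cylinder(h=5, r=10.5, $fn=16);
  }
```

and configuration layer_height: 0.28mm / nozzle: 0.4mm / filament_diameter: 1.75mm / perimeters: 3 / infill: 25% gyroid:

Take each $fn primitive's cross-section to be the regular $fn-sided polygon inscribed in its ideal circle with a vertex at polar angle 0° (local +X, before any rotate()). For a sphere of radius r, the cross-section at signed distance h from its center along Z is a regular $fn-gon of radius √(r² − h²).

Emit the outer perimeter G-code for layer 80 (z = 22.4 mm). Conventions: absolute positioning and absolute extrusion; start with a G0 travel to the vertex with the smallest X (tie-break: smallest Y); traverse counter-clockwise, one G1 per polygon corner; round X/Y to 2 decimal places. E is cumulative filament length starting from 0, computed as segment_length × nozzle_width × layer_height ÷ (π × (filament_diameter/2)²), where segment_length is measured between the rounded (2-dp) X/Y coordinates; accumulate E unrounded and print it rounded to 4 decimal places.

G0 X-4.67 Y14.60 Z22.40
G1 X-4.33 Y11.48 E0.1461
G1 X-2.82 Y8.73 E0.2922
G1 X-0.37 Y6.76 E0.4386
G1 X2.64 Y5.88 E0.5846
G1 X5.77 Y6.23 E0.7313
G1 X8.52 Y7.74 E0.8774
G1 X10.49 Y10.19 E1.0238
G1 X11.36 Y13.20 E1.1697
G1 X11.02 Y16.32 E1.3158
G1 X9.51 Y19.08 E1.4623
G1 X7.06 Y21.04 E1.6084
G1 X4.05 Y21.92 E1.7544
G1 X0.93 Y21.58 E1.9006
G1 X-1.83 Y20.07 E2.0471
G1 X-3.79 Y17.62 E2.1931
G1 X-4.67 Y14.60 E2.3396

At z = 22.4 mm: the cylinder does not reach this height (z outside [0, 14]); the sphere at (11.5, 8.5): section is a regular 16-gon, circumradius = √(r²−h²) = √(12²−8.9²) = 8.049; the cylinder at (12.5, 13) is absent (z outside [9, 12]); the cylinder at (8, 2.5) does not reach this height (z outside [13, 18]); Combining (union): only the r=12 sphere at (11.5, 8.5) is present, so the union is just that shape — 1 connected region; (rotated 40° about Z; rotation is an isometry so areas/perimeters/island counts are preserved). The outline is a single polygon with 16 vertices. Extrusion per mm of travel: 0.4 × 0.28 / (π × 0.875²) = 0.046564. Accumulating E over each segment gives final E = 2.3396.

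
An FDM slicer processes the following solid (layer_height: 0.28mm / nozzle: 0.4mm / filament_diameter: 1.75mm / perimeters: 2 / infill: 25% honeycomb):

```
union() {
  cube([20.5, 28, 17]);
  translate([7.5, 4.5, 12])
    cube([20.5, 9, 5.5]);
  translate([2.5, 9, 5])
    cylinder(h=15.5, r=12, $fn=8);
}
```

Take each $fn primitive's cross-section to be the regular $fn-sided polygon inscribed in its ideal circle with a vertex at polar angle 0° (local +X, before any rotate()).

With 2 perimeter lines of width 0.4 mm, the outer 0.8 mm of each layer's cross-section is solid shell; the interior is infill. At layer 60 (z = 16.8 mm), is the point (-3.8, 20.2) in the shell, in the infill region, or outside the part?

At z = 16.8 mm: the cube is present — its section is the full 20.5×28 rectangle; the 20.5×9 cube at (7.5, 4.5) contributes its full rectangle; the r=12 cylinder at (2.5, 9) gives a regular 8-gon of circumradius 12 (constant along its height); Merging all regions: the regions partially overlap (shared area 360.99 mm²), so overlapping operands fuse into one piece — 1 connected region. Overall, the cross-section is a single solid region. The nearest boundary edge runs (-5.99, 17.49)→(0.00, 19.96); distance from the point to it = 1.67 mm. The point is not inside any of the regions above, so it lies outside the cross-section (1.67 mm from the nearest boundary).

outside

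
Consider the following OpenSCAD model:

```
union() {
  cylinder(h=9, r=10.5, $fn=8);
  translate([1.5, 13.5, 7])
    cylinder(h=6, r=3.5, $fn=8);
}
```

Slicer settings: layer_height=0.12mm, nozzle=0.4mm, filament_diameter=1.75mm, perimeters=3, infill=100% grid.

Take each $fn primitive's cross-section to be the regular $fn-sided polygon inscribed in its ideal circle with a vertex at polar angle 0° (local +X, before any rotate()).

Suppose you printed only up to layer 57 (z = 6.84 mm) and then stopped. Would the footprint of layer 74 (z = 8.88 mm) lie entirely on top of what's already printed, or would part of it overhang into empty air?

part overhangs

Compare the two slices. At z = 6.84: the r=10.5 cylinder gives a regular 8-gon of circumradius 10.5 (constant along its height) (area = (8/2)·10.500²·sin(360°/8) = 311.83 mm²); the cylinder at (1.5, 13.5) is not intersected at this z (z outside [7, 13]); Merging all regions: only the r=10.5 cylinder is present, so the union is just that shape — area = 311.83 mm². At z = 8.88: the r=10.5 cylinder contributes a regular 8-gon of circumradius 10.5 (area = (8/2)·10.500²·sin(360°/8) = 311.83 mm²); the r=3.5 cylinder at (1.5, 13.5) contributes a regular 8-gon of circumradius 3.5 (area = (8/2)·3.500²·sin(360°/8) = 34.65 mm²); Combining (union): the 2 present regions are separate (no shared area or edge), so areas and boundary lengths simply add and each stays a separate island — area = 346.48 mm². Checking containment: at z = 8.88 the cross-section extends beyond the z = 6.84 cross-section by about 34.65 mm².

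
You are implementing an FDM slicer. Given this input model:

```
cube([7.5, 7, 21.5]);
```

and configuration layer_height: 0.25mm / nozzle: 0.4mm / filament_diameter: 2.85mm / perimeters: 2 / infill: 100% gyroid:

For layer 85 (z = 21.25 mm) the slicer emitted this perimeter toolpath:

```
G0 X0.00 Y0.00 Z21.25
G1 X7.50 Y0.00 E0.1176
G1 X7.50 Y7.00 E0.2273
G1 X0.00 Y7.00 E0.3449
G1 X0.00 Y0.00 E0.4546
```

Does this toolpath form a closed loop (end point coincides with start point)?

yes

Start point (G0): (0.00, 0.00). End point (last G1): the path returns to the start — closed.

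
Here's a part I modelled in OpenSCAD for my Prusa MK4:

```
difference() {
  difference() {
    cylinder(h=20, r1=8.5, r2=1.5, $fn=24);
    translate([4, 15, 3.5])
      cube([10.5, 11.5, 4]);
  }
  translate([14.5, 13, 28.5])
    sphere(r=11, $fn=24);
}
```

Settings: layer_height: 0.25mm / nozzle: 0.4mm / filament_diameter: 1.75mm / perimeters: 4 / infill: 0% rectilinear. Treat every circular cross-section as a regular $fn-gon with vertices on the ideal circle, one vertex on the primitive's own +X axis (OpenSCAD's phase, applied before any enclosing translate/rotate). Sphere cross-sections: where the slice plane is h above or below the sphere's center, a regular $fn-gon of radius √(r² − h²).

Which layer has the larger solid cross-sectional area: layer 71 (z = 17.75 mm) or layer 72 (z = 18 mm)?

Layer 71 (z = 17.75): the cone contributes a regular 24-gon of circumradius 2.288 (interpolated between r1=8.5 and r2=1.5 at t=0.887) (area = (24/2)·2.288²·sin(360°/24) = 16.25 mm²); the cube at (4, 15) is absent (z outside [3.5, 7.5]); Subtracting the remaining from the first: none of the subtracted shapes is present at this height, so the cone is unchanged — area = 16.25 mm²; the r=11 sphere at (14.5, 13) slices to a regular 24-gon of circumradius 2.332 (√(r²−h²) with h=10.75 from center) (area = (24/2)·2.332²·sin(360°/24) = 16.89 mm²); After the difference (first − rest): starting from that combined region (16.25 mm²), the r=11 sphere at (14.5, 13) misses the remaining region (no effect) — area = 16.25 mm². So its area = 16.25 mm². Layer 72 (z = 18): the cone: at t=0.900 of its height the radius interpolates to r₁+(r₂−r₁)t = 2.200, giving a regular 24-gon of that circumradius (area = (24/2)·2.200²·sin(360°/24) = 15.03 mm²); the cube at (4, 15) does not reach this height (z outside [3.5, 7.5]); Taking the first minus the rest: none of the subtracted shapes is present at this height, so the cone is unchanged — area = 15.03 mm²; the sphere at (14.5, 13): section is a regular 24-gon, circumradius = √(r²−h²) = √(11²−10.5²) = 3.279 (area = (24/2)·3.279²·sin(360°/24) = 33.39 mm²); Subtracting the remaining from the first: starting from the result so far (15.03 mm²), the r=11 sphere at (14.5, 13) misses the remaining region (no effect) — area = 15.03 mm². So its area = 15.03 mm². Layer 71 is larger (16.25 vs 15.03 mm²).

layer 71 (z = 17.75 mm)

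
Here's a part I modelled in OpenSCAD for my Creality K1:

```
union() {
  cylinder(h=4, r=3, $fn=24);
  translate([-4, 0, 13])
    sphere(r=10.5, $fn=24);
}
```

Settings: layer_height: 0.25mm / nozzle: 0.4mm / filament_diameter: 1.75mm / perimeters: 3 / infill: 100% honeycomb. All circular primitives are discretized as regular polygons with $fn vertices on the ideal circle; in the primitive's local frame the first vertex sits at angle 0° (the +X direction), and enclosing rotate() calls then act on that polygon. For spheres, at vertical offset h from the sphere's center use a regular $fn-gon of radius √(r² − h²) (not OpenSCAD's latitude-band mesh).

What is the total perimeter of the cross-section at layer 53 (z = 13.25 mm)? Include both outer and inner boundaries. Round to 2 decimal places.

65.77 mm

At z = 13.25 mm: the cylinder is not intersected at this z (z outside [0, 4]); the r=10.5 sphere at (-4, 0) slices to a regular 24-gon of circumradius 10.497 (√(r²−h²) with h=0.25 from center) (perimeter = 2·24·10.497·sin(180°/24) = 65.77 mm); Combining (union): only the r=10.5 sphere at (-4, 0) is present, so the union is just that shape — boundary = 65.77 mm. Overall, the cross-section is a single solid region. Total boundary length (outer) = 65.77 mm.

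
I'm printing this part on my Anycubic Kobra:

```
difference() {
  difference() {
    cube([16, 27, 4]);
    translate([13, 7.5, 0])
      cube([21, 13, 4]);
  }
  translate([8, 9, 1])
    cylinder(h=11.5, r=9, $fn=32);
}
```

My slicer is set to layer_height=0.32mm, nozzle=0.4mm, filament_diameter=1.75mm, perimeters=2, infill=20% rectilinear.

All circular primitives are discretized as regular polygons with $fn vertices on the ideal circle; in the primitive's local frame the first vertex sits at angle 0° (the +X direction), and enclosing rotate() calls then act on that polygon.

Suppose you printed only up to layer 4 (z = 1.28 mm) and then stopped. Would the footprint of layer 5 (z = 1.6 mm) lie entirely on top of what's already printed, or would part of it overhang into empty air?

Compare the two slices. At z = 1.28: the 16×27 cube contributes its full rectangle (area 432.00 mm²); the cube at (13, 7.5) is present — its section is the full 21×13 rectangle (area 273.00 mm²); After the difference (first − rest): starting from the 16×27 cube (432.00 mm²), the 21×13 cube at (13, 7.5) partially overlaps it — only the 39.00 mm² overlap (of its 273.00 mm²) is removed, clipping the outline — area = 393.00 mm²; the r=9 cylinder at (8, 9) gives a regular 32-gon of circumradius 9 (constant along its height) (area = (32/2)·9.000²·sin(360°/32) = 252.84 mm²); Subtracting the remaining from the first: starting from the result so far (393.00 mm²), the r=9 cylinder at (8, 9) partially overlaps it — only the 219.56 mm² overlap (of its 252.84 mm²) is removed, clipping the outline — area = 173.44 mm². At z = 1.6: the cube (footprint 16×27) is included at this height (area 432.00 mm²); the 21×13 cube at (13, 7.5) contributes its full rectangle (area 273.00 mm²); After the difference (first − rest): starting from the 16×27 cube (432.00 mm²), the 21×13 cube at (13, 7.5) partially overlaps it — only the 39.00 mm² overlap (of its 273.00 mm²) is removed, clipping the outline — area = 393.00 mm²; the r=9 cylinder at (8, 9) gives a regular 32-gon of circumradius 9 (constant along its height) (area = (32/2)·9.000²·sin(360°/32) = 252.84 mm²); Subtracting the remaining from the first: starting from that combined region (393.00 mm²), the r=9 cylinder at (8, 9) partially overlaps it — only the 219.56 mm² overlap (of its 252.84 mm²) is removed, clipping the outline — area = 173.44 mm². Checking containment: the cross-section at z = 1.6 is a subset of the cross-section at z = 1.28.

entirely on top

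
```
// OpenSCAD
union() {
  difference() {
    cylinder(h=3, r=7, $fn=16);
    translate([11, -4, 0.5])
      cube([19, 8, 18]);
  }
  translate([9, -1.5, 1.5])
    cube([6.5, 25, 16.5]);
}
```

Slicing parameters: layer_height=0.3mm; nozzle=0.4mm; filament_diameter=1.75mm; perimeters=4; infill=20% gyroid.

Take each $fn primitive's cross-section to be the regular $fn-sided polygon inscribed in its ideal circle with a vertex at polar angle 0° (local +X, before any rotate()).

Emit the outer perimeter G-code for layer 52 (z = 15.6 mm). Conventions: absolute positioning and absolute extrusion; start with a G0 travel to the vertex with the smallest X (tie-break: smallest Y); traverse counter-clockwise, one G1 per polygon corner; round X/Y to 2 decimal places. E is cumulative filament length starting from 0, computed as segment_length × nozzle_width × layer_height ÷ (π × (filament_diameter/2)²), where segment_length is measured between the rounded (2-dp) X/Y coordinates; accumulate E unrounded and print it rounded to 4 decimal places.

G0 X9.00 Y-1.50 Z15.60
G1 X15.50 Y-1.50 E0.3243
G1 X15.50 Y23.50 E1.5715
G1 X9.00 Y23.50 E1.8958
G1 X9.00 Y-1.50 E3.1431

At z = 15.6 mm: the cylinder is not intersected at this z (z outside [0, 3]); the cube at (11, -4) is present — its section is the full 19×8 rectangle; After the difference (first − rest): the first operand is absent here, so nothing remains; the cube at (9, -1.5) is present — its section is the full 6.5×25 rectangle; Merging all regions: only the 6.5×25 cube at (9, -1.5) is present, so the union is just that shape — 1 connected region. The outline is a single polygon with 4 vertices. Extrusion per mm of travel: 0.4 × 0.3 / (π × 0.875²) = 0.049890. Accumulating E over each segment gives final E = 3.1431.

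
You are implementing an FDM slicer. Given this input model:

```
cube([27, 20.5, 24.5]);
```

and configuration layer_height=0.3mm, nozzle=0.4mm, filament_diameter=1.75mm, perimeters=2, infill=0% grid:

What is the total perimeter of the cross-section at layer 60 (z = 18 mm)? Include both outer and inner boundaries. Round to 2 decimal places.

At z = 18 mm: the 27×20.5 cube contributes its full rectangle (perimeter 95.00 mm). Overall, the cross-section is a single solid region. Total boundary length (outer) = 95.00 mm.

95.00 mm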